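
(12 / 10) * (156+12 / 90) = 4684/25 = 187.36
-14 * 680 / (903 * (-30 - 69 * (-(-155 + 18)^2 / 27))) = -4080/18550931 = 0.00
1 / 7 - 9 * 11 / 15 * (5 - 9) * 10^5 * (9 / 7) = 3394285.86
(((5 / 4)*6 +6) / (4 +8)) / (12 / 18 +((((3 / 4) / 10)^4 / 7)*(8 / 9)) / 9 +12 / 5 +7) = 7560000/67648003 = 0.11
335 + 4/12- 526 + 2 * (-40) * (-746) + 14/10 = 59490.73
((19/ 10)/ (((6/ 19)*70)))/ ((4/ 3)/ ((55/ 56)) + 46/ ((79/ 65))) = 313709/143092880 = 0.00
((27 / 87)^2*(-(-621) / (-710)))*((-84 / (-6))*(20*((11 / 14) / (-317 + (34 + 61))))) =184437/2209307 = 0.08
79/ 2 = 39.50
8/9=0.89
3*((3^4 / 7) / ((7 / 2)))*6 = 2916/49 = 59.51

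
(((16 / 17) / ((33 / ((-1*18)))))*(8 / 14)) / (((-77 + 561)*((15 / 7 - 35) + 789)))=-96/119764711 = 0.00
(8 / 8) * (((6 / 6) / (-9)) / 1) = -1/9 = -0.11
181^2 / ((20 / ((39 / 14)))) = 1277679/280 = 4563.14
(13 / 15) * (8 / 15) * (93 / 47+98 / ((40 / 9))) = 195754/17625 = 11.11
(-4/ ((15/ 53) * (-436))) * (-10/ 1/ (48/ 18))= -53/436 = -0.12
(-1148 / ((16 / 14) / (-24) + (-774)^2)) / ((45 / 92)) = -739312/188708925 = 0.00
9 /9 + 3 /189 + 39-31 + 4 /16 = 2335/252 = 9.27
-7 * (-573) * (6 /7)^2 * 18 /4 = 92826/7 = 13260.86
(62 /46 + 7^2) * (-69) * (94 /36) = -9071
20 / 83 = 0.24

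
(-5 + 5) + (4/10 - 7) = -33/5 = -6.60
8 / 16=1/2 = 0.50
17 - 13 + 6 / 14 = 31/7 = 4.43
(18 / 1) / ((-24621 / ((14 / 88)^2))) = -147/7944376 = 0.00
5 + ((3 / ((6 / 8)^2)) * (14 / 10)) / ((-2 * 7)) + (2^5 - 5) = 472/15 = 31.47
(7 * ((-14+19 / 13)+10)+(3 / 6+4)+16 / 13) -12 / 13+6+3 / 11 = -1913/286 = -6.69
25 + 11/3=86/3 = 28.67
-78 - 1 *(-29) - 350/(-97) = -4403/97 = -45.39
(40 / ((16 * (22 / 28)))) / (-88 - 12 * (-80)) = 35/9592 = 0.00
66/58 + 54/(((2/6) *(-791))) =21405/22939 = 0.93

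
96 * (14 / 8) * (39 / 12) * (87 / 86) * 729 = 17314479/43 = 402662.30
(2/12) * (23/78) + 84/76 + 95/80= 83297/35568 = 2.34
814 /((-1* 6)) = -407/3 = -135.67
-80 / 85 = -16/17 = -0.94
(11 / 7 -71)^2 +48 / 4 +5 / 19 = 4499141/931 = 4832.59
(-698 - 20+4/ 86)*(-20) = 617440/43 = 14359.07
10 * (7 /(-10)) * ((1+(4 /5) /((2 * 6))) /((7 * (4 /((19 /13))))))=-76/195 = -0.39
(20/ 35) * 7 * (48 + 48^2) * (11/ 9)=34496/3 = 11498.67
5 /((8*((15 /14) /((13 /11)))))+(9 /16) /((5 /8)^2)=7027/3300 = 2.13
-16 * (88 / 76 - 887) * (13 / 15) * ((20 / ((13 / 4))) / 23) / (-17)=-4308736/22287 = -193.33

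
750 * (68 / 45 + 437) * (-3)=-986650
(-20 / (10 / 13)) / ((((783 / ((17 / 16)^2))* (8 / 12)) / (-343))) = 1288651/66816 = 19.29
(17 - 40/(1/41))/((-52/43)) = 69789/52 = 1342.10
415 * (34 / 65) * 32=90304/13 = 6946.46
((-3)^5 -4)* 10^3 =-247000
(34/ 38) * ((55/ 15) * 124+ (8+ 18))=24514/57 = 430.07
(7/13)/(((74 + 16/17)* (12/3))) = 17/9464 = 0.00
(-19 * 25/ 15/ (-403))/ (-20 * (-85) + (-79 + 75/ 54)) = 30/619411 = 0.00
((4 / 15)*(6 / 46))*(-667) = -116/5 = -23.20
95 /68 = 1.40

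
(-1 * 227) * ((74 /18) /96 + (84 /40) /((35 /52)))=-15507959/21600 = -717.96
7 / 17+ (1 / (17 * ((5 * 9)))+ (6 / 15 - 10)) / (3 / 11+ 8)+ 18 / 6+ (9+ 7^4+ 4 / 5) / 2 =12010094/9945 = 1207.65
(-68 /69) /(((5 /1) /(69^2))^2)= -22338612/25 = -893544.48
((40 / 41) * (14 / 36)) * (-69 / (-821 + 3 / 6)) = 6440/201843 = 0.03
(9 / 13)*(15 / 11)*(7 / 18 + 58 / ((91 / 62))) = 980475/26026 = 37.67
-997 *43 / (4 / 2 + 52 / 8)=-85742/17 = -5043.65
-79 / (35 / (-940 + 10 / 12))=12719/6 = 2119.83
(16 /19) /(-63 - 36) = -0.01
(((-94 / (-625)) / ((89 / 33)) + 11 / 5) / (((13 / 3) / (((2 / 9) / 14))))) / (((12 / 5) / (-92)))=-2885971/9111375 = -0.32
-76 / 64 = -19/16 = -1.19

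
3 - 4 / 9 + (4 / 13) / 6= 305/117 = 2.61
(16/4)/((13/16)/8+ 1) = 512/141 = 3.63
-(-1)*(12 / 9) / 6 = 2/9 = 0.22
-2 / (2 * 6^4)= -1/1296 = 0.00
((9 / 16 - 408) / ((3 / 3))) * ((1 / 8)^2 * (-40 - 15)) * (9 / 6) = 1075635/2048 = 525.21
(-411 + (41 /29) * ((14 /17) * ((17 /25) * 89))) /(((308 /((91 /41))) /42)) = -67400697/653950 = -103.07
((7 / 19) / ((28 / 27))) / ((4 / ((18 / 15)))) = 81/760 = 0.11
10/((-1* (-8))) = 5/4 = 1.25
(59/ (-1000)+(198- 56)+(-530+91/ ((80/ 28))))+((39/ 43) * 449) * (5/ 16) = -19689599/86000 = -228.95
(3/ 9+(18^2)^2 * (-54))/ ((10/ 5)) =-2834351.83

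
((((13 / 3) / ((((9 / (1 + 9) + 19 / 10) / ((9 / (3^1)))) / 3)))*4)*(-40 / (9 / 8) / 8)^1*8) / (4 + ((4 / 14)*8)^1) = -10400/33 = -315.15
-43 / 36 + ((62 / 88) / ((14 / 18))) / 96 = -105115/88704 = -1.19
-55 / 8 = -6.88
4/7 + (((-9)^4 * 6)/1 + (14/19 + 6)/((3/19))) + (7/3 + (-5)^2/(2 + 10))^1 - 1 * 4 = 3310411/84 = 39409.65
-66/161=-0.41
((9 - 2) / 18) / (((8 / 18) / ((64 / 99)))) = 56/99 = 0.57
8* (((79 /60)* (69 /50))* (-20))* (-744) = 216295.68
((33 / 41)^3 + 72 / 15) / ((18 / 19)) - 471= -962239733/2067630 = -465.38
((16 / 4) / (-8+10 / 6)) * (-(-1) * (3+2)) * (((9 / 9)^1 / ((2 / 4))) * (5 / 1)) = -600/19 = -31.58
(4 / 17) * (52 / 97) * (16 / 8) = 416/1649 = 0.25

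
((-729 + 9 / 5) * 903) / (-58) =1641654/145 = 11321.75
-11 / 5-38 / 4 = -117/10 = -11.70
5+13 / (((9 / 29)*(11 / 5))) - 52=-2768/99 = -27.96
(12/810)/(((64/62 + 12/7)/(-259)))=-56203/40230 = -1.40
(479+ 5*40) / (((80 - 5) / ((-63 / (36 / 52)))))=-61789/75 = -823.85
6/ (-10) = -0.60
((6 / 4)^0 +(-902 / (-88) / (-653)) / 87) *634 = 72023351/113622 = 633.89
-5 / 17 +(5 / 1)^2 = 420/17 = 24.71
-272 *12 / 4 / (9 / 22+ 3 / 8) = -23936/23 = -1040.70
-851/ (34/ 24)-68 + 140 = -8988/17 = -528.71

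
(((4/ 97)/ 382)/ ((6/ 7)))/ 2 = 7/111162 = 0.00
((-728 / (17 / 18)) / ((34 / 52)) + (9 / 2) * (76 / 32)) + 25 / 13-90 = -75518465/60112 = -1256.30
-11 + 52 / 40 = -97/10 = -9.70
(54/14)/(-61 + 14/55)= -1485/23387 = -0.06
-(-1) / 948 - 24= -22751/948 = -24.00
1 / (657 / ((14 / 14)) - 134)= 1/523 = 0.00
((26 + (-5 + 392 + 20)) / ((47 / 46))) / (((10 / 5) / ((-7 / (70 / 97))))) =-966023/470 = -2055.37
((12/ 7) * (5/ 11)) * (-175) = -1500/11 = -136.36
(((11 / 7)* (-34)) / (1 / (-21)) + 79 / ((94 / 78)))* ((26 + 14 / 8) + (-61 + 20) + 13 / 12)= -1358165/94 = -14448.56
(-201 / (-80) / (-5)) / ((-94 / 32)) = 201/1175 = 0.17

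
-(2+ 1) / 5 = -3/5 = -0.60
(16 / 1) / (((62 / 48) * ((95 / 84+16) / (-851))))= -27449856/44609 = -615.34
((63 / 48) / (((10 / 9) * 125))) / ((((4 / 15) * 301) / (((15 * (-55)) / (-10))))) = 0.01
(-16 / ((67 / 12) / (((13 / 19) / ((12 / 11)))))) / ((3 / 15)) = -11440/1273 = -8.99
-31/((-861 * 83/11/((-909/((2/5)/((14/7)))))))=-516615/23821 = -21.69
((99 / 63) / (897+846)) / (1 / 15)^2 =825/4067 = 0.20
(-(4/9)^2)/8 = -2/81 = -0.02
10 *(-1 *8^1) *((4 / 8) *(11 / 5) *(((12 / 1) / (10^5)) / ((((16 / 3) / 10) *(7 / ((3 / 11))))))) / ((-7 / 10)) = 27/24500 = 0.00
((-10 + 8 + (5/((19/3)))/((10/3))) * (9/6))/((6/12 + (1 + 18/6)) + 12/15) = -1005/2014 = -0.50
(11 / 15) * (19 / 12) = 209/180 = 1.16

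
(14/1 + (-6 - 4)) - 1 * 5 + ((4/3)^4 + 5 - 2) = 418/81 = 5.16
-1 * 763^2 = -582169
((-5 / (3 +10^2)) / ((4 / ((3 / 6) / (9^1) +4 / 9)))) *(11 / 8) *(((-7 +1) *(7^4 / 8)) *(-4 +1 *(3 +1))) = 0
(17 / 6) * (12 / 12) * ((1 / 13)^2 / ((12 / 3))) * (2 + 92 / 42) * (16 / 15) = 2992/159705 = 0.02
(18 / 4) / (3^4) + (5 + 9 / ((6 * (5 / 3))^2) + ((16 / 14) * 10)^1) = 104417/6300 = 16.57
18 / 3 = 6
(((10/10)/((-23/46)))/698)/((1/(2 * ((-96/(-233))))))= -192/81317 = 0.00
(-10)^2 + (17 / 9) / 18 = 16217/162 = 100.10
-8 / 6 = -4/3 = -1.33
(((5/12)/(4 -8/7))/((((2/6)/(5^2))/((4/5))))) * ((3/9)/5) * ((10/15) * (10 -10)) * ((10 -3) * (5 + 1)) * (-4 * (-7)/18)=0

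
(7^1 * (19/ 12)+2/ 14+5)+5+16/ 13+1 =25615/1092 = 23.46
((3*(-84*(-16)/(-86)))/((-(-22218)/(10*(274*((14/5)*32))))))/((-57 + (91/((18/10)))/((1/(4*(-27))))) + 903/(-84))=47136768/502958917 = 0.09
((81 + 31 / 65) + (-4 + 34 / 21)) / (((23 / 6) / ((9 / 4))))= 485847/10465 = 46.43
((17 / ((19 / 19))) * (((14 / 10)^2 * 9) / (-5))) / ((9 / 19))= -15827/125 = -126.62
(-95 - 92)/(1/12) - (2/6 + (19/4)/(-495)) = -4443761/1980 = -2244.32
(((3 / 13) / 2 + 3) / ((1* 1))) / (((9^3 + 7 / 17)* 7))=1377/2256800 = 0.00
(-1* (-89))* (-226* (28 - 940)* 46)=843822528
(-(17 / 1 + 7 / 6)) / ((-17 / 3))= 109/34 = 3.21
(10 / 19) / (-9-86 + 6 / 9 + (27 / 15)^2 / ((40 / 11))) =-30000/5326213 = -0.01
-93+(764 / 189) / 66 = -579659/6237 = -92.94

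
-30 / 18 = -5/3 = -1.67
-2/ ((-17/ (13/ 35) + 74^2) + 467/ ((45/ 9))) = -65/179518 = 0.00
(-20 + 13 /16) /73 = -307/1168 = -0.26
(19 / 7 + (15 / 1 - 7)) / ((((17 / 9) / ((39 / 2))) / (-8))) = -105300/119 = -884.87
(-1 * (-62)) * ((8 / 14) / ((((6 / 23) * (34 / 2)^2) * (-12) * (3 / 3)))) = -713/18207 = -0.04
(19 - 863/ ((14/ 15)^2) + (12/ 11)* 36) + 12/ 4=-2003821/2156 = -929.42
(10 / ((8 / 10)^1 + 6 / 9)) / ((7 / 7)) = 75/11 = 6.82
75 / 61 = 1.23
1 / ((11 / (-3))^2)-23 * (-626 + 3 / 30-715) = 37317337/1210 = 30840.77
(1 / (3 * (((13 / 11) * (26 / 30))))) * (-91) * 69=-26565/13 = -2043.46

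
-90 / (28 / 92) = -2070/7 = -295.71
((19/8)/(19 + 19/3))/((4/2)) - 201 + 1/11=-141407/704 = -200.86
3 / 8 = 0.38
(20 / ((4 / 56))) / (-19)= -280/19 = -14.74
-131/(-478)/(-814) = -131/389092 = 0.00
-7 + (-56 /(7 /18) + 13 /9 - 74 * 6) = -5342/9 = -593.56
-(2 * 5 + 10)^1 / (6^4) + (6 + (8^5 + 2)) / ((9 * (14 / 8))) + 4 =4728781/2268 = 2085.00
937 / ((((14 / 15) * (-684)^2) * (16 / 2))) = 4685/17466624 = 0.00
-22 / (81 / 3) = -22/27 = -0.81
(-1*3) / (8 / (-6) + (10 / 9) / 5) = 27/10 = 2.70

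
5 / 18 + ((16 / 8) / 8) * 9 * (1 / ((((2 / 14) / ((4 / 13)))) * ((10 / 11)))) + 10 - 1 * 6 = 5621/585 = 9.61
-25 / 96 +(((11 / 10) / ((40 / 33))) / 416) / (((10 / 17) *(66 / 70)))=-256073/998400 = -0.26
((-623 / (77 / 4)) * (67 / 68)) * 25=-149075/187 = -797.19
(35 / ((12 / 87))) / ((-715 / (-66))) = 609/26 = 23.42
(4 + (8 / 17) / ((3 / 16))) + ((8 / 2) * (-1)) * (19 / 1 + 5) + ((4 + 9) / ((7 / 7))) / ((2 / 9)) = -3161/102 = -30.99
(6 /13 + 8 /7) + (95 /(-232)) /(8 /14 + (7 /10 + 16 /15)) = 7407851/5182996 = 1.43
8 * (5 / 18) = 20/9 = 2.22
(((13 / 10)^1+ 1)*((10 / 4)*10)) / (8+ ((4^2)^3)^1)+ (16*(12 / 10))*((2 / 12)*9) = 1182527/41040 = 28.81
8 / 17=0.47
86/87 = 0.99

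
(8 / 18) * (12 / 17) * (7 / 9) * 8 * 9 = 896/51 = 17.57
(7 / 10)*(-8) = -28/5 = -5.60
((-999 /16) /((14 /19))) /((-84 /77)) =69597/896 = 77.68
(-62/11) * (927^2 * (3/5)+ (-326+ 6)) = -14521454/5 = -2904290.80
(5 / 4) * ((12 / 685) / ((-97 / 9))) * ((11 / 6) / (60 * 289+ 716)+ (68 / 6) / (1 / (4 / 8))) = -5525235/479892368 = -0.01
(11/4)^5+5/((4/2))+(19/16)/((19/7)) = 164059/1024 = 160.21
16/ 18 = 8/9 = 0.89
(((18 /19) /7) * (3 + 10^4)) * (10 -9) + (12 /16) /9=308683/228 = 1353.87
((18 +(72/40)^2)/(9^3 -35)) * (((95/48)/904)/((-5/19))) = -63897/250950400 = 0.00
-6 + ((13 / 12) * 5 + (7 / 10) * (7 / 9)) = -7/180 = -0.04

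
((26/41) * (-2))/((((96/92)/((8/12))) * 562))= -299/207378 = 0.00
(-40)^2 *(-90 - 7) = -155200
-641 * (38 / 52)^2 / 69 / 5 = -231401/233220 = -0.99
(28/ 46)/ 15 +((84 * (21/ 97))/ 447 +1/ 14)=10659113/69807990 = 0.15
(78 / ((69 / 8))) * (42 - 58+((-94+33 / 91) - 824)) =-1359376/161 = -8443.33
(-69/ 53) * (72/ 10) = -2484/265 = -9.37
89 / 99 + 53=5336/99 = 53.90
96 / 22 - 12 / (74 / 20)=1.12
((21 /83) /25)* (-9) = -189/2075 = -0.09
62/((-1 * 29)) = -62/29 = -2.14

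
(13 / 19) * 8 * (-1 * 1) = -5.47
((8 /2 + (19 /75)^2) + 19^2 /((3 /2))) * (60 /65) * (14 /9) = 77090216/219375 = 351.41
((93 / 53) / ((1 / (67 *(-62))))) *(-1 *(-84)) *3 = -97353144/53 = -1836851.77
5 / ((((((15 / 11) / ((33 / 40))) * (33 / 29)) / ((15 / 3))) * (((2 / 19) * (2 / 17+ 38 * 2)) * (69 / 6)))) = 103037/714288 = 0.14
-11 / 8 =-1.38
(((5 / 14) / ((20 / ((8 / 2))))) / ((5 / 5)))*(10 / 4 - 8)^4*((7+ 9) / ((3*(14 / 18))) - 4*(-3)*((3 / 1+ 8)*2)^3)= 818505105/98 = 8352092.91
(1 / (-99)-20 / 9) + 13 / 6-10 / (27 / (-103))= 22621/594 = 38.08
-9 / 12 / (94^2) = -3/35344 = 0.00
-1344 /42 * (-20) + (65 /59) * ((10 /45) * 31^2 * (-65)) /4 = -3380545/1062 = -3183.19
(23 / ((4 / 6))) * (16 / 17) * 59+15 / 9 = 97789/51 = 1917.43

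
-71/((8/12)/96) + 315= -9909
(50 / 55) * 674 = 6740/11 = 612.73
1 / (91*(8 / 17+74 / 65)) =85/12446 = 0.01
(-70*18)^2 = 1587600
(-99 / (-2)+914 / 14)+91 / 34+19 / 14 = 28279/238 = 118.82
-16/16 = -1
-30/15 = -2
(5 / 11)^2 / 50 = 1/242 = 0.00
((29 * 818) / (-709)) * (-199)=4720678/709 = 6658.22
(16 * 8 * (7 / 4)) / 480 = 7/15 = 0.47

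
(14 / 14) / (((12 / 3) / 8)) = 2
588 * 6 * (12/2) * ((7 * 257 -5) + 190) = 41997312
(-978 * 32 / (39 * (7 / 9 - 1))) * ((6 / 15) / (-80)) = -5868/325 = -18.06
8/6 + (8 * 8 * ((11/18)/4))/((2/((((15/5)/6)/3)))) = 58/27 = 2.15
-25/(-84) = 25/84 = 0.30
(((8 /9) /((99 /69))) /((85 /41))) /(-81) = -7544/2044845 = 0.00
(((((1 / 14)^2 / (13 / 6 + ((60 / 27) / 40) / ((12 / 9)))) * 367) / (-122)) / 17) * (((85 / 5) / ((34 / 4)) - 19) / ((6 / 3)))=1101/316834 = 0.00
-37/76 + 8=571/76 = 7.51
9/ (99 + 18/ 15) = 15/167 = 0.09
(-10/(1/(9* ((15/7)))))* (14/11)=-2700/11 = -245.45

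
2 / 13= 0.15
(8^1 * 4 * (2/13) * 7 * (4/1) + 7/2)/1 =3675/26 = 141.35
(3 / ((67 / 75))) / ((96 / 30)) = 1125/1072 = 1.05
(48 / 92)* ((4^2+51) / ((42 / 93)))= 12462/161 = 77.40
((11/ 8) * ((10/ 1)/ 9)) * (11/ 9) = 605/324 = 1.87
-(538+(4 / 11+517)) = -11609/11 = -1055.36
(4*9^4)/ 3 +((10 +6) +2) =8766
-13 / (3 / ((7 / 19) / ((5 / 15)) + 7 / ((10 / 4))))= -4823/285 = -16.92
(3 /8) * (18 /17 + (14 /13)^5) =23739423/25247924 = 0.94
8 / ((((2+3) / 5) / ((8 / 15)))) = 64/15 = 4.27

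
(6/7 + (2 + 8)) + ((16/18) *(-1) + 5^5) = 197503/63 = 3134.97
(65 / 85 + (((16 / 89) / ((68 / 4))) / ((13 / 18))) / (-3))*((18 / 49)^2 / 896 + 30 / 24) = 205070105/215886944 = 0.95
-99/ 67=-1.48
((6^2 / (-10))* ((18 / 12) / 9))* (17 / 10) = -1.02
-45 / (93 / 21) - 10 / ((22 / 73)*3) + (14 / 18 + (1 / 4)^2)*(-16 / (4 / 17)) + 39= -483193/12276 = -39.36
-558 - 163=-721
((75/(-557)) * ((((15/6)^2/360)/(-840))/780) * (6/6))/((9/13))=5/970195968 = 0.00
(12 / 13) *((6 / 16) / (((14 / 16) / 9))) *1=324/91 = 3.56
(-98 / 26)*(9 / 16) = -441/208 = -2.12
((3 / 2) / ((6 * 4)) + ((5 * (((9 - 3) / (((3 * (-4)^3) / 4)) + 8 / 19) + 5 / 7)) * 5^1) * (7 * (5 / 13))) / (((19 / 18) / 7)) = 451.39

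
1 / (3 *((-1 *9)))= -1/27 = -0.04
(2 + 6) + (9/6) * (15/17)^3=9.03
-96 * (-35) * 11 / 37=36960/37 = 998.92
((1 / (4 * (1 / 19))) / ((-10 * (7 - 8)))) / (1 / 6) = 57/20 = 2.85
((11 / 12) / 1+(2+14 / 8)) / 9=14/27 = 0.52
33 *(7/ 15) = 77/5 = 15.40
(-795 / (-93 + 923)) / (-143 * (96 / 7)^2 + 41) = 7791/218435914 = 0.00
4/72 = 0.06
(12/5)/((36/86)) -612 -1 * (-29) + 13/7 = -60418/105 = -575.41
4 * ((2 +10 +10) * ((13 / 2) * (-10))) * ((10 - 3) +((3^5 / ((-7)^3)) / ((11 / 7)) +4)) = -2956720/49 = -60341.22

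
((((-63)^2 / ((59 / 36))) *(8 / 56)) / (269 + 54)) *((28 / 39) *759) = 144598608/247741 = 583.67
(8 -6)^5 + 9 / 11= 361/11 = 32.82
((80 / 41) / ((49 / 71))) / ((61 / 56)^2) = 363520/152561 = 2.38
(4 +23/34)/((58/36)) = 1431/493 = 2.90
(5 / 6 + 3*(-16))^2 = 80089/36 = 2224.69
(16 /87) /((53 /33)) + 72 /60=10102/7685 = 1.31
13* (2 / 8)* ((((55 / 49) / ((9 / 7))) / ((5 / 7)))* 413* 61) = 3602599/36 = 100072.19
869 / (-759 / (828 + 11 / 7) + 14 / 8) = 20185132/19397 = 1040.63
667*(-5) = -3335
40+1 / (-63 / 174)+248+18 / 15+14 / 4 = 289.94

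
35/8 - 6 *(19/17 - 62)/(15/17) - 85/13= 42831/104 = 411.84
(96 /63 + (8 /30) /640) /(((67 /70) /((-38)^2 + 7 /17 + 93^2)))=366154493/22780 = 16073.51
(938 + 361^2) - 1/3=131258.67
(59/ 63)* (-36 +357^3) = 298272907/7 = 42610415.29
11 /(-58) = -0.19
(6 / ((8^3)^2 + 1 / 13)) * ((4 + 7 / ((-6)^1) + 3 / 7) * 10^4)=17810000/23855111 = 0.75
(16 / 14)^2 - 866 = -42370/49 = -864.69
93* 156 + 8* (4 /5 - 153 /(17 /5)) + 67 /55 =778559/55 = 14155.62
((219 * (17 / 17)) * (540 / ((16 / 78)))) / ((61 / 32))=18448560/61 = 302435.41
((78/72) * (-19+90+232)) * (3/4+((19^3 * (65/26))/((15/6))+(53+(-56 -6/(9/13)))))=107898401/48 = 2247883.35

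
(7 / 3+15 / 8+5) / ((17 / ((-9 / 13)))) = -0.38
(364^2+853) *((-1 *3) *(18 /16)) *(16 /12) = -1200141/2 = -600070.50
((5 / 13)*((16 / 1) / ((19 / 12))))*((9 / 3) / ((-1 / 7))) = -20160/247 = -81.62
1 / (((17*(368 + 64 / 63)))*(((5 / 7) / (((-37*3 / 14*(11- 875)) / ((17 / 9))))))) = 1699299/2099585 = 0.81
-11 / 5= -2.20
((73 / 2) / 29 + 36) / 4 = 9.31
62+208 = 270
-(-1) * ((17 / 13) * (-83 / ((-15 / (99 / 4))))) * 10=1790.88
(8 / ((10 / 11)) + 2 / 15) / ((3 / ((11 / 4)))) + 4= 1097/90 = 12.19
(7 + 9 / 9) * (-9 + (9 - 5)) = -40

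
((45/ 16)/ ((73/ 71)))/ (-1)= -2.74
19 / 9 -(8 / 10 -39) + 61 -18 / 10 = 4478/45 = 99.51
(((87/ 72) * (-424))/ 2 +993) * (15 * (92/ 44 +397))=48520475/11 = 4410952.27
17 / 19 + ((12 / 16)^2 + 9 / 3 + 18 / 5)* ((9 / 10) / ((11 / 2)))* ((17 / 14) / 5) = 1.18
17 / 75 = 0.23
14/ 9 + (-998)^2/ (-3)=-2987998/9 = -331999.78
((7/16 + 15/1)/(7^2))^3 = 15069223/481890304 = 0.03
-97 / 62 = -1.56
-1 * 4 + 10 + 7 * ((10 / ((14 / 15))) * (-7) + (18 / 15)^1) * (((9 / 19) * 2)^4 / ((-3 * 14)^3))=191751204/31928645 = 6.01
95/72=1.32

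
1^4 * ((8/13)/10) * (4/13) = 16/845 = 0.02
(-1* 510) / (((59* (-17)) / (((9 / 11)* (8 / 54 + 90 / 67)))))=26980/43483 = 0.62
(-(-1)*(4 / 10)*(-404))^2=26114.56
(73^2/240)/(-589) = -5329/141360 = -0.04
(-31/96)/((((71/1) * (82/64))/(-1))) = 31/8733 = 0.00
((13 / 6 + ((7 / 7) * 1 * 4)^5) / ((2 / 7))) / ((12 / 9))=43099/16 = 2693.69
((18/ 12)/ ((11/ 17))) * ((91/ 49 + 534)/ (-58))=-17391/812 = -21.42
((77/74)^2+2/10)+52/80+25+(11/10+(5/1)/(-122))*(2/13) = 58830997/2171234 = 27.10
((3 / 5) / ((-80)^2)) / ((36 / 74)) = 37/192000 = 0.00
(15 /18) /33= 5/198 = 0.03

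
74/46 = 37/23 = 1.61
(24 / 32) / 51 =1/68 = 0.01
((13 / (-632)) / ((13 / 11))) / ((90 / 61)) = -671/56880 = -0.01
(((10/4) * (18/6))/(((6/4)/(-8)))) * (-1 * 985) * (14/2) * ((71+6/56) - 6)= 17956550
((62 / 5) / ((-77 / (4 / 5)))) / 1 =-248/1925 = -0.13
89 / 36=2.47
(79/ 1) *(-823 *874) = -56824858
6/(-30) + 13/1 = 64/5 = 12.80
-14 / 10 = -7/5 = -1.40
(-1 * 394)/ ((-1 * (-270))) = -1.46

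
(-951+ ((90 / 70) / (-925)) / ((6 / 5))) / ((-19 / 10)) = 2463093/4921 = 500.53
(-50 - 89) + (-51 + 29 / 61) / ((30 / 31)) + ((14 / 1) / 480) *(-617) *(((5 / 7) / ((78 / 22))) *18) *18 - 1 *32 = -66511217/47580 = -1397.88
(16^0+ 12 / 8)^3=125/8 = 15.62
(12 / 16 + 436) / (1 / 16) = 6988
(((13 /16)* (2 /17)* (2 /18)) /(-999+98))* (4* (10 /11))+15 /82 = 22740415/124343406 = 0.18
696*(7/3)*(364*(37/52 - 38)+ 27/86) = -947807812/43 = -22042042.14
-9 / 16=-0.56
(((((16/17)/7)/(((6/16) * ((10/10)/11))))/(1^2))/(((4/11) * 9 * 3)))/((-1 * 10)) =-1936/48195 = -0.04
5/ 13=0.38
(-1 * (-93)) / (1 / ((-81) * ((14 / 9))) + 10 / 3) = 11718/419 = 27.97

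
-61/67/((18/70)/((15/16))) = -10675/3216 = -3.32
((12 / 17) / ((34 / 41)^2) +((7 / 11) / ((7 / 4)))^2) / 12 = 688811/7133676 = 0.10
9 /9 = 1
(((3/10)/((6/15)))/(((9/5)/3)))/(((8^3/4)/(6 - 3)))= 15/512 = 0.03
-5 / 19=-0.26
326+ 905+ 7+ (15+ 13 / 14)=1253.93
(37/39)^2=1369/1521 = 0.90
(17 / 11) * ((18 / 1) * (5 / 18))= 85/11 = 7.73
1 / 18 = 0.06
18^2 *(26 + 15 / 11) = 97524/11 = 8865.82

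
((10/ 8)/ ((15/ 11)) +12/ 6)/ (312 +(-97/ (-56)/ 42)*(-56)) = 245/26014 = 0.01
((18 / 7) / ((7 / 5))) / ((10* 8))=9/392 = 0.02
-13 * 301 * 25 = -97825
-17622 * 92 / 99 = -16376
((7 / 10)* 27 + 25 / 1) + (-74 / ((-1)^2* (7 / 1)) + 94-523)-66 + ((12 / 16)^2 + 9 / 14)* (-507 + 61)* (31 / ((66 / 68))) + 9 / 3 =-27148579/1540 = -17628.95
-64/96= -2/3 = -0.67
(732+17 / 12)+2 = 8825/12 = 735.42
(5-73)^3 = -314432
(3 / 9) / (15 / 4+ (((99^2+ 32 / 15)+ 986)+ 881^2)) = 20/47217233 = 0.00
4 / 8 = 1/2 = 0.50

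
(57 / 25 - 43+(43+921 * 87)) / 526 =1001616/6575 = 152.34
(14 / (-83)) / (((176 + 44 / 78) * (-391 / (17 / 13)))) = 21/6572687 = 0.00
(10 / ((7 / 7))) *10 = 100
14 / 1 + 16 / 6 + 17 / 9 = 167/9 = 18.56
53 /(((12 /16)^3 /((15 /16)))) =1060/9 = 117.78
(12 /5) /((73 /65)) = 156/73 = 2.14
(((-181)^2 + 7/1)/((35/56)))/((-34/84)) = -11010048/85 = -129529.98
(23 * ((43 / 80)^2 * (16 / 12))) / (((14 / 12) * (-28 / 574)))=-1743607/11200 = -155.68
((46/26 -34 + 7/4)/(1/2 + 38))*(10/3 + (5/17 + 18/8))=-172765/37128 = -4.65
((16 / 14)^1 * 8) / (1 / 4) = 256/7 = 36.57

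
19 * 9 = 171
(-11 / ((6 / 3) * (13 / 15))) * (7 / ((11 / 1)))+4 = -1/26 = -0.04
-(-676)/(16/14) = 1183/2 = 591.50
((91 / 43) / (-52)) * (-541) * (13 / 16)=49231/2752 = 17.89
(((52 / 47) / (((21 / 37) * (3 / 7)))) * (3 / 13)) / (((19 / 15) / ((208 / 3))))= 153920/2679 = 57.45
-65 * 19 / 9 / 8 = -17.15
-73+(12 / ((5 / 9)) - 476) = -2637/5 = -527.40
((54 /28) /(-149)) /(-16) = 27/33376 = 0.00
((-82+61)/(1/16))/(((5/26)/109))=-952224/5 = -190444.80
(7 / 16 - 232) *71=-263055/16 = -16440.94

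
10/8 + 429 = 1721/4 = 430.25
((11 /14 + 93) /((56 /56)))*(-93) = -122109/14 = -8722.07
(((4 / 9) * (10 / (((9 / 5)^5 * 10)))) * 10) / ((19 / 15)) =0.19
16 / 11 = 1.45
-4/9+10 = 86/9 = 9.56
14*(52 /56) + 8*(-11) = -75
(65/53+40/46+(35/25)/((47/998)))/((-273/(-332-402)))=955915358/11172135 = 85.56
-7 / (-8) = 0.88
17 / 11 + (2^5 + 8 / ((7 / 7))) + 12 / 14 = 3265/77 = 42.40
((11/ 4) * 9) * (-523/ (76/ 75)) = -3883275/304 = -12773.93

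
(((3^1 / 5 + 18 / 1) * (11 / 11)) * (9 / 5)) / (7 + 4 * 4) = 837/575 = 1.46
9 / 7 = 1.29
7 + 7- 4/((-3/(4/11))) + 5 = 643/33 = 19.48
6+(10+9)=25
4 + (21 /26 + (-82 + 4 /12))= -5995/78 = -76.86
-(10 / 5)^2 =-4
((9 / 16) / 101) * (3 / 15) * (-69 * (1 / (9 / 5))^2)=-0.02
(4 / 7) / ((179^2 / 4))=16/224287 = 0.00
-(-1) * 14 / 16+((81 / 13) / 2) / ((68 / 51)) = 167/52 = 3.21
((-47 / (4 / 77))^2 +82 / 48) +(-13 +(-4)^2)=39291709/48 = 818577.27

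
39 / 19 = 2.05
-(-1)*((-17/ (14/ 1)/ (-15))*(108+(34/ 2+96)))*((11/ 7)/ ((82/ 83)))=3430141/120540 = 28.46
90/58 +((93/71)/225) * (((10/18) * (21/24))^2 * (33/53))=878317201/565714368 = 1.55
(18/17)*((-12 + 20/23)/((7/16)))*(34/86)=-73728/6923 = -10.65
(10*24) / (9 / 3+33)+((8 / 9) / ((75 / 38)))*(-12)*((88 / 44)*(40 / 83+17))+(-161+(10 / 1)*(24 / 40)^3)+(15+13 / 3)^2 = 609631/18675 = 32.64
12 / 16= 3/4 = 0.75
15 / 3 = 5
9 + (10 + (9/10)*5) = 47/2 = 23.50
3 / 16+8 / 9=155/144 = 1.08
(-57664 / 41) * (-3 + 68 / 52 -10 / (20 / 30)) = 12513088/533 = 23476.71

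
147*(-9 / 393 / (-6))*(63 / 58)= 9261/15196 = 0.61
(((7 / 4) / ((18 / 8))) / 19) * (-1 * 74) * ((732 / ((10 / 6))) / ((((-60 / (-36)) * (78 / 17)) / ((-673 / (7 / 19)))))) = 317813.38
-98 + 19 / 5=-471/5 = -94.20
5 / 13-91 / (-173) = 2048/2249 = 0.91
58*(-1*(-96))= 5568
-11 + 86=75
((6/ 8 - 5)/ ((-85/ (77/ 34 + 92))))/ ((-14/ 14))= -641/136 = -4.71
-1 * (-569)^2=-323761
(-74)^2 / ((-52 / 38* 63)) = -52022/819 = -63.52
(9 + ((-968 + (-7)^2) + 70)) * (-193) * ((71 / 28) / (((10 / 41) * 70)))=1685469/70 = 24078.13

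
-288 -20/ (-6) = -854/3 = -284.67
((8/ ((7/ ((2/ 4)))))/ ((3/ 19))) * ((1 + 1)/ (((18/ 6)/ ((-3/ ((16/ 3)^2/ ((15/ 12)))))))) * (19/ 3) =-1805/896 = -2.01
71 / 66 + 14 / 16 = 1.95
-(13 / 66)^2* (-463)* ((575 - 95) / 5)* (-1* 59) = -36932584/363 = -101742.66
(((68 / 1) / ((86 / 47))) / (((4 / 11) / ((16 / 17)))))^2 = 17106496/1849 = 9251.76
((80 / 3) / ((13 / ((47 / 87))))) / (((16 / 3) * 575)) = 47/130065 = 0.00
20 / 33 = 0.61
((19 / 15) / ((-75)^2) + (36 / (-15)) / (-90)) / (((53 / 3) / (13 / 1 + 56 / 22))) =43111/1821875 = 0.02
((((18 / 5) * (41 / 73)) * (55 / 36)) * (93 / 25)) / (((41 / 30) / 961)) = 2949309/365 = 8080.30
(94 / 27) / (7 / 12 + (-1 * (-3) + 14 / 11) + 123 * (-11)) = -4136/1601595 = 0.00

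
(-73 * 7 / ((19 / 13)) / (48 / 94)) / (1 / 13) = -4058873/456 = -8901.04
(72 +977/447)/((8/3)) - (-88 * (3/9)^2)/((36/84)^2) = 7825945/96552 = 81.05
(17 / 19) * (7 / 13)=119/247 = 0.48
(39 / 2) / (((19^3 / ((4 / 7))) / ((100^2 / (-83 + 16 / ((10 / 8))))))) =-100000/432117 = -0.23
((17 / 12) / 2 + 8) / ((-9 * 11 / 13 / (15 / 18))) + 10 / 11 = -625/14256 = -0.04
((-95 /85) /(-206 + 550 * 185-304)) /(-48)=19/82611840 = 0.00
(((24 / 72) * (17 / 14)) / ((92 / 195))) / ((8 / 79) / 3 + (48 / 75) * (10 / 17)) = 22260225/10644032 = 2.09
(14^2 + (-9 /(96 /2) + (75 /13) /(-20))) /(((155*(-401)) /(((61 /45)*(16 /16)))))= -2480809/581770800 = 0.00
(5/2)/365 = 1/146 = 0.01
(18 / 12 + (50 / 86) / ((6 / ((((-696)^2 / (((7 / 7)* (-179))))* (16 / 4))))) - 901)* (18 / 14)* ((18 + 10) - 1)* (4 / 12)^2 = -7515.37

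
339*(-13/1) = -4407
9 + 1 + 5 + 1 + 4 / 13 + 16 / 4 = 264/13 = 20.31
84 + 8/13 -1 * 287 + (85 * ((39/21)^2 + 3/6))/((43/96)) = 547.00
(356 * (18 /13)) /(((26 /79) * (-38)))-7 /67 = -8501863/215137 = -39.52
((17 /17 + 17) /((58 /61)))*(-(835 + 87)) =-506178/29 = -17454.41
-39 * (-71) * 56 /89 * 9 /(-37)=-1395576/3293 = -423.80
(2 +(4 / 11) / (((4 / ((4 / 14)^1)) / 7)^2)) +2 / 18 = 218/99 = 2.20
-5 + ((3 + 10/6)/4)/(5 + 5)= -293/60 = -4.88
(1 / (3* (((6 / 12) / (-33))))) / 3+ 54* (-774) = -125410/3 = -41803.33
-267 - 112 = -379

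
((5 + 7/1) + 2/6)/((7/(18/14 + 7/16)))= 7141/2352 = 3.04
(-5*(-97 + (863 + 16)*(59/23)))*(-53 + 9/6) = 12779725/23 = 555640.22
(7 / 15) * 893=6251/15 = 416.73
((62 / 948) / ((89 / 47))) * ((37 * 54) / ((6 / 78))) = 6307353/7031 = 897.08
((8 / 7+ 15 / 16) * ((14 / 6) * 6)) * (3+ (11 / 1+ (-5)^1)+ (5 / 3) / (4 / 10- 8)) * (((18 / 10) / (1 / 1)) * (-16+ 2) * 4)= -4897893/190 = -25778.38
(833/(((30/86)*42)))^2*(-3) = -9697.66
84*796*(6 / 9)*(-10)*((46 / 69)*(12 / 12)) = -891520/3 = -297173.33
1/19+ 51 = 970/19 = 51.05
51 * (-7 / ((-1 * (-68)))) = -21/4 = -5.25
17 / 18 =0.94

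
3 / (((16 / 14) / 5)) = 105/8 = 13.12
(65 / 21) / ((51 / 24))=520/357 = 1.46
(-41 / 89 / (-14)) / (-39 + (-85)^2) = 41/8953756 = 0.00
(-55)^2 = 3025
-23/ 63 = -0.37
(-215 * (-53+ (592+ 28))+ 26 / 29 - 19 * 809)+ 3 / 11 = -43790671/319 = -137274.83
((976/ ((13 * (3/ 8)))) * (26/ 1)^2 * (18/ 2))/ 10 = 609024/5 = 121804.80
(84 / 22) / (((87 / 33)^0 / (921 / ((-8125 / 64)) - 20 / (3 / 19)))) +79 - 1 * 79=-45700648/89375 = -511.34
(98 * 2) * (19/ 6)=620.67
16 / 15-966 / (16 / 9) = -65077/120 = -542.31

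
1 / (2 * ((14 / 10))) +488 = 6837/14 = 488.36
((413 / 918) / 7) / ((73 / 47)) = 2773/67014 = 0.04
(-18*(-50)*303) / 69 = 90900/23 = 3952.17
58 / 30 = 29/15 = 1.93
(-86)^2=7396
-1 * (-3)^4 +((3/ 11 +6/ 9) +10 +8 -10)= -2378/33 = -72.06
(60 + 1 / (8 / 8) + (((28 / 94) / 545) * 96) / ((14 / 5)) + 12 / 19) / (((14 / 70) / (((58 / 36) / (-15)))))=-174024853/5256198 = -33.11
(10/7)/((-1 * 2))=-0.71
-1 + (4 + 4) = 7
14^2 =196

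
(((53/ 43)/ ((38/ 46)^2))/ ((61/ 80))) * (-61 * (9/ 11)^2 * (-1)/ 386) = 90839880/362508619 = 0.25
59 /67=0.88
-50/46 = -1.09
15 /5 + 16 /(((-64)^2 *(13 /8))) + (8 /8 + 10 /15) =4.67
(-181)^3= -5929741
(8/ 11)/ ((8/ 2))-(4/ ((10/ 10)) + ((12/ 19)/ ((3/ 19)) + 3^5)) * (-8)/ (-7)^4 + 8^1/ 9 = 453298/237699 = 1.91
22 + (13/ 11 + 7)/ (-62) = 7457/341 = 21.87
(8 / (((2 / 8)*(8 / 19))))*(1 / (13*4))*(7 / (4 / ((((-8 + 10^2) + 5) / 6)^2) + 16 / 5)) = 6256985/1966432 = 3.18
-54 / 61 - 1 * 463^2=-13076563/61 = -214369.89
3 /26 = 0.12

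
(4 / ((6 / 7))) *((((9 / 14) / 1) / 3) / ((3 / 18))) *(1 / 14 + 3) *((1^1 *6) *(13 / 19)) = 10062/133 = 75.65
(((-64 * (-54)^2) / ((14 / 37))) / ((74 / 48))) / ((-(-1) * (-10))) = 1119744/35 = 31992.69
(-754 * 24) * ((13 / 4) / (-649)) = 58812/649 = 90.62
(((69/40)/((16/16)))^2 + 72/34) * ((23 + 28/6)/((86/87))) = 333458559/2339200 = 142.55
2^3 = 8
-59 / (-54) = 59/54 = 1.09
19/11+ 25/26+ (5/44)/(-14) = 21467/8008 = 2.68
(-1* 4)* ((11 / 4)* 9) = -99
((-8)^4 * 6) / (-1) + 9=-24567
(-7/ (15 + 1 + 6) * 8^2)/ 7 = -32/11 = -2.91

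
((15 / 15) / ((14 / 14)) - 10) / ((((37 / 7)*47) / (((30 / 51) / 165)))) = -42/325193 = 0.00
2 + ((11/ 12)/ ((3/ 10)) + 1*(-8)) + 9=109/18 = 6.06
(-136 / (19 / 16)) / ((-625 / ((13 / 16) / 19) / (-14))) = -24752/225625 = -0.11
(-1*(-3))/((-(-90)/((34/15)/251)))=17/56475 = 0.00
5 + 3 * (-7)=-16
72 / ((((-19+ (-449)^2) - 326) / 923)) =8307/25157 = 0.33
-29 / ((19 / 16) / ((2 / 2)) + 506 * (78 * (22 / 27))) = -4176/4631083 = 0.00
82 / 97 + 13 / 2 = 1425/194 = 7.35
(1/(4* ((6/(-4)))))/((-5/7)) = 7/30 = 0.23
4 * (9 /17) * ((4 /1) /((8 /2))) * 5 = 180/17 = 10.59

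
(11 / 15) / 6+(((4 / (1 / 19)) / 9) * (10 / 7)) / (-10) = -683/630 = -1.08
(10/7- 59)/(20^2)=-403/2800 = -0.14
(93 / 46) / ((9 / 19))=589/138 = 4.27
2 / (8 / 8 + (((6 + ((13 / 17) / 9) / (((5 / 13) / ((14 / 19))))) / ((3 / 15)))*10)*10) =5814/8960507 = 0.00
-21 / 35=-3/5 = -0.60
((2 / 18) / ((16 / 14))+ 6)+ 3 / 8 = 233/36 = 6.47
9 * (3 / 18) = 3/2 = 1.50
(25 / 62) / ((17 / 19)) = 475/1054 = 0.45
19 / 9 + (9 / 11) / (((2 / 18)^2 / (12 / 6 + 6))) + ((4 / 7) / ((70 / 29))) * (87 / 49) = 633127039/1188495 = 532.71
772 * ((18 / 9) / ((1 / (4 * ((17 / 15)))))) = 104992/15 = 6999.47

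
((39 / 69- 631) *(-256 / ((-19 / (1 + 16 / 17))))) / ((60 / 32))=-8794.08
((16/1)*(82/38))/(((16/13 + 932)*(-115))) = -2132/6627105 = 0.00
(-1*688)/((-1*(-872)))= -86/109 = -0.79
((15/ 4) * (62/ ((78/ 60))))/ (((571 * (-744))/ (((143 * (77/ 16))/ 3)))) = -21175/219264 = -0.10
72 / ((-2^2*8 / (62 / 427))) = -279/854 = -0.33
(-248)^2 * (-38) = -2337152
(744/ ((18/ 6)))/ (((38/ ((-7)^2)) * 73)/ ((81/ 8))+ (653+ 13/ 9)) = 492156/1309841 = 0.38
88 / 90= 44/45 = 0.98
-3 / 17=-0.18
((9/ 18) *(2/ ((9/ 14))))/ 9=14/81 = 0.17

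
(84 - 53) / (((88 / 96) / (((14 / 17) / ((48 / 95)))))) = 20615/374 = 55.12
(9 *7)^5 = 992436543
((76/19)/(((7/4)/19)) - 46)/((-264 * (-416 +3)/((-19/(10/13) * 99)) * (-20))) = -6669/2312800 = 0.00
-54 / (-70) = 27/35 = 0.77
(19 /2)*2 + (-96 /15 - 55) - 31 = -367/5 = -73.40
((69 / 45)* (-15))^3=-12167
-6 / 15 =-2/5 = -0.40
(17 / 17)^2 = 1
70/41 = 1.71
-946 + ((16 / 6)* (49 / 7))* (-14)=-3622/3 = -1207.33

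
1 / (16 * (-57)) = -1/912 = 0.00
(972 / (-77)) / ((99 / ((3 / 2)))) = -162/847 = -0.19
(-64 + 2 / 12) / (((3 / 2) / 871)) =-333593/9 = -37065.89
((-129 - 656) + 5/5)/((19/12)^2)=-112896/361 = -312.73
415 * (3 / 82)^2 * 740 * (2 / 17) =1381950/28577 = 48.36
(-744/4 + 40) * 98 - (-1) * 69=-14239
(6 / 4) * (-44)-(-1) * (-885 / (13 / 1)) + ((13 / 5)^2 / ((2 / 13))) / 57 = -4938989/37050 = -133.31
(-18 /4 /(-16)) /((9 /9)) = 9/32 = 0.28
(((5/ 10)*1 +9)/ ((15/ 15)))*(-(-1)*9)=171/2 = 85.50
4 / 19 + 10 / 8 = 111/76 = 1.46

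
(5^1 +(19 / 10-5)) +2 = 39/10 = 3.90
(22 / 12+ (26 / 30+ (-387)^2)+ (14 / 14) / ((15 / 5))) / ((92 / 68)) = 76383737/690 = 110701.07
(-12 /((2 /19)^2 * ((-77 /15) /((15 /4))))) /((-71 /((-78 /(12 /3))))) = 9503325/43736 = 217.29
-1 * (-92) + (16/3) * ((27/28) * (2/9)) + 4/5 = 3288/35 = 93.94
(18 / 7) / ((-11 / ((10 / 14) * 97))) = -8730/539 = -16.20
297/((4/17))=5049/4 = 1262.25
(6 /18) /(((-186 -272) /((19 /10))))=-19/13740 = 0.00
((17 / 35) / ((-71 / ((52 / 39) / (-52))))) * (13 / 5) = 17/37275 = 0.00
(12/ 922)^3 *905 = 195480/97972181 = 0.00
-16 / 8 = -2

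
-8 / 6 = -4/3 = -1.33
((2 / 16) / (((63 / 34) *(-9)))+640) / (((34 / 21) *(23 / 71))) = 103056713/84456 = 1220.24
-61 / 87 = -0.70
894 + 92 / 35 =31382/35 = 896.63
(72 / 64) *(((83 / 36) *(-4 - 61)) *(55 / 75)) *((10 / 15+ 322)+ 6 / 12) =-39954.85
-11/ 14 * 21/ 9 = -11/6 = -1.83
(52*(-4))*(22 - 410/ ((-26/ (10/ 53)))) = -275328/53 = -5194.87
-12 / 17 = -0.71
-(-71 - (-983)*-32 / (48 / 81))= 53153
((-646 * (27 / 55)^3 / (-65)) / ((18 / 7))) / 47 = 4944807/508275625 = 0.01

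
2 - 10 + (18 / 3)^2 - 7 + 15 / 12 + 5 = 27.25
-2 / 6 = -0.33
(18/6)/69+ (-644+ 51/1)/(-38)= 13677/874 = 15.65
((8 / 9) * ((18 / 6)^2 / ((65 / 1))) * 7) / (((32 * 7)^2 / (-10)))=-1/5824 = 0.00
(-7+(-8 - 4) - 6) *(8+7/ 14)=-425/2 = -212.50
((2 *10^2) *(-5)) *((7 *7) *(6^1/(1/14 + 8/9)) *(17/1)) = -629748000/121 = -5204528.93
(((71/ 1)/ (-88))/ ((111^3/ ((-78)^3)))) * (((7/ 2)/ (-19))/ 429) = -83993/698707482 = 0.00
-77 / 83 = -0.93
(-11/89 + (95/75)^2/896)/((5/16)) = -2185471/5607000 = -0.39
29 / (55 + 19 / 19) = 29/56 = 0.52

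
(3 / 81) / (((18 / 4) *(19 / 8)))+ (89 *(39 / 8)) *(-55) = -881408257/36936 = -23863.12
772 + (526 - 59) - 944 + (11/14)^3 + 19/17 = 13835923/46648 = 296.60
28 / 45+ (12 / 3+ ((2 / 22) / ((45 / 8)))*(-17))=2152/495 = 4.35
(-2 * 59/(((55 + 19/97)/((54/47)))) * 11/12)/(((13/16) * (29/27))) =-122380632/47433763 = -2.58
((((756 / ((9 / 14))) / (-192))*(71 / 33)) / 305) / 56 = -497/644160 = 0.00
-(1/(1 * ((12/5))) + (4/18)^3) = -1247/2916 = -0.43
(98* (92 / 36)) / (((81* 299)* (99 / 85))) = 0.01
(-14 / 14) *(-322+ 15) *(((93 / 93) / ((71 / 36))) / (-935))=-0.17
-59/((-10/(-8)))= -236/5 = -47.20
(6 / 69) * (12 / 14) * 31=372/161 = 2.31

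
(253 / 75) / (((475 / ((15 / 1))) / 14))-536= -1269458/2375 = -534.51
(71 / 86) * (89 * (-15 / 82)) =-94785/7052 = -13.44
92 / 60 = 23/15 = 1.53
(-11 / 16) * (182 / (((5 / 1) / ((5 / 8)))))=-1001/64 = -15.64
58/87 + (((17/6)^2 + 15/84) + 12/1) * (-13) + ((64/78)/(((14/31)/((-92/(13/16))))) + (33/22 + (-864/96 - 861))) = -28453877/21294 = -1336.24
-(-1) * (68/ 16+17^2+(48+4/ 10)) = 6833/20 = 341.65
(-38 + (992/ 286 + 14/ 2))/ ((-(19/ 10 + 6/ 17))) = 669290/54769 = 12.22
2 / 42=1/21 = 0.05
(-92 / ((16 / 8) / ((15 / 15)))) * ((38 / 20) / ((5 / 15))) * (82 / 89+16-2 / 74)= -4429.69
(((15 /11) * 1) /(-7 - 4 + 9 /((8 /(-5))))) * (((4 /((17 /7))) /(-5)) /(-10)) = -48/17765 = 0.00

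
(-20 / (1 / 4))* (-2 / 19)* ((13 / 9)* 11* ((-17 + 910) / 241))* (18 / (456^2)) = 33605/783009 = 0.04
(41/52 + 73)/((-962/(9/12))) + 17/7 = 2.37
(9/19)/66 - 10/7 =-4159/2926 = -1.42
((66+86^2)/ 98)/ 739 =533/5173 = 0.10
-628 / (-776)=157/194 = 0.81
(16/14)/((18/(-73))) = -4.63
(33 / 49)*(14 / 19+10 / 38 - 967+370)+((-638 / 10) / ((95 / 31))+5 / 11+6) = -106442946/256025 = -415.75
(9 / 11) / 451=9/4961 = 0.00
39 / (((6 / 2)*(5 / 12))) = 156/5 = 31.20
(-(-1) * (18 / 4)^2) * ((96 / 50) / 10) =486/125 = 3.89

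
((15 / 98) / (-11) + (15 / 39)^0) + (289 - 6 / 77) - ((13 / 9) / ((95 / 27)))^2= 256260217/884450 = 289.74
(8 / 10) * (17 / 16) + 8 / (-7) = -41/140 = -0.29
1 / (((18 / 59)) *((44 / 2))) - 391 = -154777/396 = -390.85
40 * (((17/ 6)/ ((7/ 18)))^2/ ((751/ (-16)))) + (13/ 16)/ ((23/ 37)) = -594887201/13542032 = -43.93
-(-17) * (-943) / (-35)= 16031/35 = 458.03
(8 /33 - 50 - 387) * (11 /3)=-14413/9 = -1601.44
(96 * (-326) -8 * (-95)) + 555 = -29981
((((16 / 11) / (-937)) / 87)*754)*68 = -28288/30921 = -0.91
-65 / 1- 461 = -526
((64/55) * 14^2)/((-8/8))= -12544/55 = -228.07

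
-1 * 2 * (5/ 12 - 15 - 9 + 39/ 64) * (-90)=-66165/16 = -4135.31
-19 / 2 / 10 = -19/20 = -0.95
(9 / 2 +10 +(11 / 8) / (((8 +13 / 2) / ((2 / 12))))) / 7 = 10103/4872 = 2.07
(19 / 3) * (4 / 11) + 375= 12451/33 = 377.30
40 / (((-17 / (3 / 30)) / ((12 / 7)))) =-48/119 = -0.40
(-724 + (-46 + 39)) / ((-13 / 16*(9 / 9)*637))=11696/8281 = 1.41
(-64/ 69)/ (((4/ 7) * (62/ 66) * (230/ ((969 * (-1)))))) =7.28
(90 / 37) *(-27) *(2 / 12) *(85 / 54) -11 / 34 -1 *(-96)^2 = -9233.55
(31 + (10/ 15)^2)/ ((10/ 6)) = 283/15 = 18.87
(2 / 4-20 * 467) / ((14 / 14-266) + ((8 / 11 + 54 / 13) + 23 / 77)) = 18697679/520160 = 35.95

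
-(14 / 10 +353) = -1772/5 = -354.40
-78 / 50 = -39/25 = -1.56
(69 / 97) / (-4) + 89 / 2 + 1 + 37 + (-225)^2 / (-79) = -17119161/30652 = -558.50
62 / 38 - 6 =-83/19 = -4.37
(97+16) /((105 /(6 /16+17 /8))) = 113/42 = 2.69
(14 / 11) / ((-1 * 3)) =-14/33 = -0.42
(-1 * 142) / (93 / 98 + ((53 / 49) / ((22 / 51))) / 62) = -143.52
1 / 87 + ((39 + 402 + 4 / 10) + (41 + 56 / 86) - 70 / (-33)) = 99829007/205755 = 485.18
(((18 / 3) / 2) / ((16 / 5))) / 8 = 0.12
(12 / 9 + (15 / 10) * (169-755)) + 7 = -2612/3 = -870.67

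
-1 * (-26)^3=17576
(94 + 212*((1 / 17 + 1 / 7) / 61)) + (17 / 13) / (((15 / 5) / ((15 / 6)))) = 54236867/566202 = 95.79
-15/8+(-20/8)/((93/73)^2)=-3.42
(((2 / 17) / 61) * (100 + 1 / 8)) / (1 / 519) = 100.22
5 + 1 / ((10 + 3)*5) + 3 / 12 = 1369/260 = 5.27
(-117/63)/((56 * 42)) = -13/16464 = 0.00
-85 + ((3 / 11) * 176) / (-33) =-951/11 = -86.45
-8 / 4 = -2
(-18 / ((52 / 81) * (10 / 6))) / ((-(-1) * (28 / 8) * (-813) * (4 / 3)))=2187/493220 = 0.00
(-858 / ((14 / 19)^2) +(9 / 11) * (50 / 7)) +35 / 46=-19509046/12397 = -1573.69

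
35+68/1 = 103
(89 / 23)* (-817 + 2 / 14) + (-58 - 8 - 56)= -528544/161 = -3282.88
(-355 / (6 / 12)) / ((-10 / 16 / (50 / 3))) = 56800/3 = 18933.33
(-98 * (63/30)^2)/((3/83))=-597849/50 = -11956.98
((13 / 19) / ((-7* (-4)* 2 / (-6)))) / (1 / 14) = -39/38 = -1.03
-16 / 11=-1.45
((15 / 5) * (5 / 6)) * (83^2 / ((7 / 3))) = 103335/14 = 7381.07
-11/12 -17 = -215/12 = -17.92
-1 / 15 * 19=-19/15 = -1.27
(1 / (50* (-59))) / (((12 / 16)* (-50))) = 1/110625 = 0.00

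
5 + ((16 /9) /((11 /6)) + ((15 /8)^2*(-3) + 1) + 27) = 49469/2112 = 23.42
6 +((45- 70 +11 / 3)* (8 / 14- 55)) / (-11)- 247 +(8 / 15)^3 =-90022451/259875 = -346.41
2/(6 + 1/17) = 34/103 = 0.33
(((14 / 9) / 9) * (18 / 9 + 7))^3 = 2744/729 = 3.76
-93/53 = -1.75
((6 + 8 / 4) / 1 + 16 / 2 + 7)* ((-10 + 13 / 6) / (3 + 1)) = -1081/24 = -45.04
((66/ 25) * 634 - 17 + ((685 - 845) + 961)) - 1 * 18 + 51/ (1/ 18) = 83944/25 = 3357.76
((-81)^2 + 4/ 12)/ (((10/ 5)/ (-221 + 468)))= 2430974/3 = 810324.67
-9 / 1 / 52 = -9/52 = -0.17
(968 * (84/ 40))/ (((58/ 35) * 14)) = 2541/29 = 87.62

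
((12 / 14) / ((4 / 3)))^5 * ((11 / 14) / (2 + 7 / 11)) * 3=21434787/218356544 = 0.10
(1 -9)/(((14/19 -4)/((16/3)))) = 1216/93 = 13.08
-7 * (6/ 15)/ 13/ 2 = -0.11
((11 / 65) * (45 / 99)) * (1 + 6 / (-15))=3/65 = 0.05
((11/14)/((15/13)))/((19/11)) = 1573/3990 = 0.39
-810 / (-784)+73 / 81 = 61421/31752 = 1.93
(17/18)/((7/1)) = 0.13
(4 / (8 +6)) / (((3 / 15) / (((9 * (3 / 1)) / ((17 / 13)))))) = 3510/119 = 29.50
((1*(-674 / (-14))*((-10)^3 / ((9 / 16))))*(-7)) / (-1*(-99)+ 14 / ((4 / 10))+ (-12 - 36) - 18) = 1348000/153 = 8810.46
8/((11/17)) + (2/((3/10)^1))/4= 463/33 = 14.03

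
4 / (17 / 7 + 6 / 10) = 70/53 = 1.32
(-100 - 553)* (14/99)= -9142/99 = -92.34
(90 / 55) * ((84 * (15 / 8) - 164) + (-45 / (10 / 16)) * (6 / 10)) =-4473/55 = -81.33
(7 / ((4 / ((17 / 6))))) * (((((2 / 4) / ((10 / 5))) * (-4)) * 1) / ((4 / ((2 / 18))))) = -119/864 = -0.14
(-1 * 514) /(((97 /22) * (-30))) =5654/1455 = 3.89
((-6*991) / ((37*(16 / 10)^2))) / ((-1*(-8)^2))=74325/75776 = 0.98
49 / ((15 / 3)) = 49/5 = 9.80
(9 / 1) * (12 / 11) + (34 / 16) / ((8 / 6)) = 4017/352 = 11.41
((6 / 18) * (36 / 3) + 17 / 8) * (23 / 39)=1127/312 = 3.61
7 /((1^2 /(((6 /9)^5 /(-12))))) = -56/729 = -0.08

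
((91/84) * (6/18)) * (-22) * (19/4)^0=-7.94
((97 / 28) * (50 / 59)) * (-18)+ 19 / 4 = -79453/1652 = -48.10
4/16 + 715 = 2861/4 = 715.25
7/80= 0.09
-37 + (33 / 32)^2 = -36799/1024 = -35.94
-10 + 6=-4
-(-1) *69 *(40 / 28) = 690/7 = 98.57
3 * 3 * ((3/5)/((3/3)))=5.40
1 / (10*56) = 1/560 = 0.00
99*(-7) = -693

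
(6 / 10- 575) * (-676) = 1941472/5 = 388294.40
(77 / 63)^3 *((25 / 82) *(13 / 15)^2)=224939/538002 = 0.42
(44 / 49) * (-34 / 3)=-1496/147 = -10.18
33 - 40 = -7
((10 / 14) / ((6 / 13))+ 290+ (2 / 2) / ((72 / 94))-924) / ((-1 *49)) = 12.88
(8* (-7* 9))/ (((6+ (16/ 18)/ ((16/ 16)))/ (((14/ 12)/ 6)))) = -441/31 = -14.23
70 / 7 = 10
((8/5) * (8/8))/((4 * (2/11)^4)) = 14641/40 = 366.02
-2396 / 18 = -1198/9 = -133.11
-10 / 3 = -3.33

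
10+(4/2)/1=12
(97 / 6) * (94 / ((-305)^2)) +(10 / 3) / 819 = 4664071/228562425 = 0.02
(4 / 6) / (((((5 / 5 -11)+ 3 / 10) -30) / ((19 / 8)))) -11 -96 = -254969/2382 = -107.04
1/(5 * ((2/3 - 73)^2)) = 9/235445 = 0.00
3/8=0.38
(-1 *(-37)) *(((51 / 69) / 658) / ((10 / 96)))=15096/37835 = 0.40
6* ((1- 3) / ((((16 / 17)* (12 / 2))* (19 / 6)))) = -51/76 = -0.67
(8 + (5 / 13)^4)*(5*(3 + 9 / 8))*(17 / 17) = 165.45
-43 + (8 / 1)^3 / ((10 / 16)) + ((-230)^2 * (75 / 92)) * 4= 173276.20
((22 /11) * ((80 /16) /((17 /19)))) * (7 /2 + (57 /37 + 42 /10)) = 64961/629 = 103.28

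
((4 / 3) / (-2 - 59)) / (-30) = 2/2745 = 0.00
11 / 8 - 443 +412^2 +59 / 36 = 12189889/72 = 169304.01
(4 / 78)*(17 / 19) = 34/741 = 0.05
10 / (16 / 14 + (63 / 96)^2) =71680/11279 = 6.36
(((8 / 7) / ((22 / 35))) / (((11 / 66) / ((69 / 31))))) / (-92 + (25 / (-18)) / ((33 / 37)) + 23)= -447120/1299241 = -0.34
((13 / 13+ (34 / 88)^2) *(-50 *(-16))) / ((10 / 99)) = 100125/11 = 9102.27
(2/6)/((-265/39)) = -13/265 = -0.05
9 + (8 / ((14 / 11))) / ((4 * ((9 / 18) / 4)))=151/7 = 21.57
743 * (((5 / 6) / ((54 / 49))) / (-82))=-182035/26568 = -6.85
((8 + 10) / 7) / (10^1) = 9/35 = 0.26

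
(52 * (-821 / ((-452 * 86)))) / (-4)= -10673/38872 = -0.27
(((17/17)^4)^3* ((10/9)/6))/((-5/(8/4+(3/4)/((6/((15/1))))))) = -0.14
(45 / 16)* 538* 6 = 36315/4 = 9078.75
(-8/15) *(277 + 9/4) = -2234/15 = -148.93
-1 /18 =-0.06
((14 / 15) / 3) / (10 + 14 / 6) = 14/555 = 0.03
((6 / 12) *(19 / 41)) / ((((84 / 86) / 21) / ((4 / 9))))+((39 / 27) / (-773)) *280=53589/31693 = 1.69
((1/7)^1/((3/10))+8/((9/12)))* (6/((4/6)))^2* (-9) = -56862/7 = -8123.14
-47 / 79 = -0.59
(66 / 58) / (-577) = -33/16733 = 0.00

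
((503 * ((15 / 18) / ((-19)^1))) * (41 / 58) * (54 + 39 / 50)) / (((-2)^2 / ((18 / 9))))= -18828799/44080 = -427.15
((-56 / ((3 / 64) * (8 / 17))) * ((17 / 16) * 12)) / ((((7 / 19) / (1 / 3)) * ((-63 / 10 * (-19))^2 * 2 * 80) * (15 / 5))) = -2890/678699 = 0.00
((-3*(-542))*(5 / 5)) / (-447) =-542/149 = -3.64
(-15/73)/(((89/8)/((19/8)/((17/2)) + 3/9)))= -1250/110449 = -0.01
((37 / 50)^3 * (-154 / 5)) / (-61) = 3900281/19062500 = 0.20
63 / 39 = 21/13 = 1.62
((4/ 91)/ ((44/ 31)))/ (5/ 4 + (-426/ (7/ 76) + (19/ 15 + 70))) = -1860/273430729 = 0.00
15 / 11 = 1.36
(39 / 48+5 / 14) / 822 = 131/92064 = 0.00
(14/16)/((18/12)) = 7/12 = 0.58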